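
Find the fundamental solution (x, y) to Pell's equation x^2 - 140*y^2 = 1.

First expand sqrt(140) as a continued fraction. With x_i = (sqrt(140) + m_i)/d_i and (m_0, d_0) = (0, 1): a_0 = floor(sqrt(140)) = 11, since 11^2 = 121 <= 140 < 144 = 12^2.
Iterate m_{i+1} = d_i*a_i - m_i, d_{i+1} = (140 - m_{i+1}^2)/d_i, a_{i+1} = floor((a_0 + m_{i+1})/d_{i+1}):
  m_1 = 1*11 - 0 = 11, d_1 = (140 - 11^2)/1 = 19/1 = 19, a_1 = floor((11 + 11)/19) = 1.
  m_2 = 19*1 - 11 = 8, d_2 = (140 - 8^2)/19 = 76/19 = 4, a_2 = floor((11 + 8)/4) = 4.
  m_3 = 4*4 - 8 = 8, d_3 = (140 - 8^2)/4 = 76/4 = 19, a_3 = floor((11 + 8)/19) = 1.
  m_4 = 19*1 - 8 = 11, d_4 = (140 - 11^2)/19 = 19/19 = 1, a_4 = floor((11 + 11)/1) = 22.
  m_5 = 1*22 - 11 = 11, d_5 = (140 - 11^2)/1 = 19/1 = 19: (m_5, d_5) = (m_1, d_1) = (11, 19), so from here the quotients repeat a_1, ..., a_4; the period length is 4.
So sqrt(140) = [11; (1, 4, 1, 22)] with period length k = 4.
k is even, so the fundamental solution of x^2 - 140y^2 = 1 is (p_{k-1}, q_{k-1}) = (p_3, q_3); compute convergents through index 3.
Convergents (p_i = a_i*p_{i-1} + p_{i-2}, q_i = a_i*q_{i-1} + q_{i-2} with p_{-2}=0, p_{-1}=1, q_{-2}=1, q_{-1}=0):
  i=0: a_0=11, p_0 = 11*1 + 0 = 11, q_0 = 11*0 + 1 = 1.
  i=1: a_1=1, p_1 = 1*11 + 1 = 12, q_1 = 1*1 + 0 = 1.
  i=2: a_2=4, p_2 = 4*12 + 11 = 59, q_2 = 4*1 + 1 = 5.
  i=3: a_3=1, p_3 = 1*59 + 12 = 71, q_3 = 1*5 + 1 = 6.
Check: 71^2 - 140*6^2 = 5041 - 5040 = 1, so (x, y) = (71, 6) solves the equation, and by the theorem it is the least positive solution.

(x, y) = (71, 6)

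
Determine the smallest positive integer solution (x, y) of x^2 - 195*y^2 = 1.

(x, y) = (14, 1)

First expand sqrt(195) as a continued fraction. With x_i = (sqrt(195) + m_i)/d_i and (m_0, d_0) = (0, 1): a_0 = floor(sqrt(195)) = 13, since 13^2 = 169 <= 195 < 196 = 14^2.
Iterate m_{i+1} = d_i*a_i - m_i, d_{i+1} = (195 - m_{i+1}^2)/d_i, a_{i+1} = floor((a_0 + m_{i+1})/d_{i+1}):
  m_1 = 1*13 - 0 = 13, d_1 = (195 - 13^2)/1 = 26/1 = 26, a_1 = floor((13 + 13)/26) = 1.
  m_2 = 26*1 - 13 = 13, d_2 = (195 - 13^2)/26 = 26/26 = 1, a_2 = floor((13 + 13)/1) = 26.
  m_3 = 1*26 - 13 = 13, d_3 = (195 - 13^2)/1 = 26/1 = 26: (m_3, d_3) = (m_1, d_1) = (13, 26), so from here the quotients repeat a_1, a_2; the period length is 2.
So sqrt(195) = [13; (1, 26)] with period length k = 2.
k is even, so the fundamental solution of x^2 - 195y^2 = 1 is (p_{k-1}, q_{k-1}) = (p_1, q_1); compute convergents through index 1.
Convergents (p_i = a_i*p_{i-1} + p_{i-2}, q_i = a_i*q_{i-1} + q_{i-2} with p_{-2}=0, p_{-1}=1, q_{-2}=1, q_{-1}=0):
  i=0: a_0=13, p_0 = 13*1 + 0 = 13, q_0 = 13*0 + 1 = 1.
  i=1: a_1=1, p_1 = 1*13 + 1 = 14, q_1 = 1*1 + 0 = 1.
Check: 14^2 - 195*1^2 = 196 - 195 = 1, so (x, y) = (14, 1) solves the equation, and by the theorem it is the least positive solution.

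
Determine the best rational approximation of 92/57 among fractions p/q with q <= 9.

13/8

Expand x = 92/57 as a continued fraction with the Euclidean algorithm:
  92 = 1*57 + 35, so a_0 = 1.
  57 = 1*35 + 22, so a_1 = 1.
  35 = 1*22 + 13, so a_2 = 1.
  22 = 1*13 + 9, so a_3 = 1.
  13 = 1*9 + 4, so a_4 = 1.
  9 = 2*4 + 1, so a_5 = 2.
  4 = 4*1 + 0, so a_6 = 4.
so x = [1; 1, 1, 1, 1, 2, 4].
Convergents (p_i = a_i*p_{i-1} + p_{i-2}, q_i = a_i*q_{i-1} + q_{i-2} with p_{-2}=0, p_{-1}=1, q_{-2}=1, q_{-1}=0), until the denominator exceeds 9:
  i=0: a_0=1, p_0 = 1*1 + 0 = 1, q_0 = 1*0 + 1 = 1.
  i=1: a_1=1, p_1 = 1*1 + 1 = 2, q_1 = 1*1 + 0 = 1.
  i=2: a_2=1, p_2 = 1*2 + 1 = 3, q_2 = 1*1 + 1 = 2.
  i=3: a_3=1, p_3 = 1*3 + 2 = 5, q_3 = 1*2 + 1 = 3.
  i=4: a_4=1, p_4 = 1*5 + 3 = 8, q_4 = 1*3 + 2 = 5.
  i=5: a_5=2, p_5 = 2*8 + 5 = 21, q_5 = 2*5 + 3 = 13.
q_5 = 13 > 9, so the last convergent with denominator <= 9 is p_4/q_4 = 8/5.
The closest fraction with denominator <= 9 is either p_4/q_4 or the intermediate fraction (k*p_4 + p_3)/(k*q_4 + q_3) with the largest k >= 1 whose denominator stays <= 9; these approach x as k grows, and every other convergent or intermediate fraction in range is farther away.
Largest k: floor((9 - q_3)/q_4) = floor((9 - 3)/5) = 1.
That gives (1*8 + 5)/(1*5 + 3) = 13/8.
Compare the errors: |x - 8/5| = |92*5 - 8*57|/(57*5) = 4/285, and |x - 13/8| = |92*8 - 13*57|/(57*8) = 5/456.
Cross-multiplying, 5*285 = 1425 < 1824 = 4*456, so 5/456 is smaller: the intermediate fraction 13/8 is closer to x than 8/5.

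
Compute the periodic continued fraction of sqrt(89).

Write x_i = (sqrt(89) + m_i)/d_i with (m_0, d_0) = (0, 1). a_0 = floor(sqrt(89)) = 9, since 9^2 = 81 <= 89 < 100 = 10^2.
Iterate m_{i+1} = d_i*a_i - m_i, d_{i+1} = (89 - m_{i+1}^2)/d_i, a_{i+1} = floor((a_0 + m_{i+1})/d_{i+1}):
  m_1 = 1*9 - 0 = 9, d_1 = (89 - 9^2)/1 = 8/1 = 8, a_1 = floor((9 + 9)/8) = 2.
  m_2 = 8*2 - 9 = 7, d_2 = (89 - 7^2)/8 = 40/8 = 5, a_2 = floor((9 + 7)/5) = 3.
  m_3 = 5*3 - 7 = 8, d_3 = (89 - 8^2)/5 = 25/5 = 5, a_3 = floor((9 + 8)/5) = 3.
  m_4 = 5*3 - 8 = 7, d_4 = (89 - 7^2)/5 = 40/5 = 8, a_4 = floor((9 + 7)/8) = 2.
  m_5 = 8*2 - 7 = 9, d_5 = (89 - 9^2)/8 = 8/8 = 1, a_5 = floor((9 + 9)/1) = 18.
  m_6 = 1*18 - 9 = 9, d_6 = (89 - 9^2)/1 = 8/1 = 8: (m_6, d_6) = (m_1, d_1) = (9, 8), so from here the quotients repeat a_1, ..., a_5; the period length is 5.
Hence the expansion of sqrt(89) is a_0 = 9 followed by the repeating block 2, 3, 3, 2, 18 (period 5).

[9; (2, 3, 3, 2, 18)]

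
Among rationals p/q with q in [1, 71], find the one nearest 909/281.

55/17

Expand x = 909/281 as a continued fraction with the Euclidean algorithm:
  909 = 3*281 + 66, so a_0 = 3.
  281 = 4*66 + 17, so a_1 = 4.
  66 = 3*17 + 15, so a_2 = 3.
  17 = 1*15 + 2, so a_3 = 1.
  15 = 7*2 + 1, so a_4 = 7.
  2 = 2*1 + 0, so a_5 = 2.
so x = [3; 4, 3, 1, 7, 2].
Convergents (p_i = a_i*p_{i-1} + p_{i-2}, q_i = a_i*q_{i-1} + q_{i-2} with p_{-2}=0, p_{-1}=1, q_{-2}=1, q_{-1}=0), until the denominator exceeds 71:
  i=0: a_0=3, p_0 = 3*1 + 0 = 3, q_0 = 3*0 + 1 = 1.
  i=1: a_1=4, p_1 = 4*3 + 1 = 13, q_1 = 4*1 + 0 = 4.
  i=2: a_2=3, p_2 = 3*13 + 3 = 42, q_2 = 3*4 + 1 = 13.
  i=3: a_3=1, p_3 = 1*42 + 13 = 55, q_3 = 1*13 + 4 = 17.
  i=4: a_4=7, p_4 = 7*55 + 42 = 427, q_4 = 7*17 + 13 = 132.
q_4 = 132 > 71, so the last convergent with denominator <= 71 is p_3/q_3 = 55/17.
The closest fraction with denominator <= 71 is either p_3/q_3 or the intermediate fraction (k*p_3 + p_2)/(k*q_3 + q_2) with the largest k >= 1 whose denominator stays <= 71; these approach x as k grows, and every other convergent or intermediate fraction in range is farther away.
Largest k: floor((71 - q_2)/q_3) = floor((71 - 13)/17) = 3.
That gives (3*55 + 42)/(3*17 + 13) = 207/64.
Compare the errors: |x - 55/17| = |909*17 - 55*281|/(281*17) = 2/4777, and |x - 207/64| = |909*64 - 207*281|/(281*64) = 9/17984.
Cross-multiplying, 2*17984 = 35968 < 42993 = 9*4777, so 2/4777 is smaller: the convergent 55/17 is closer to x than 207/64.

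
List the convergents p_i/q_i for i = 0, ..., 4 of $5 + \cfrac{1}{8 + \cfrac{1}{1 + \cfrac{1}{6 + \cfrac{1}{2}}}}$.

5/1, 41/8, 46/9, 317/62, 680/133

Using the convergent recurrence p_i = a_i*p_{i-1} + p_{i-2}, q_i = a_i*q_{i-1} + q_{i-2} with p_{-2}=0, p_{-1}=1, q_{-2}=1, q_{-1}=0:
  i=0: a_0=5, p_0 = 5*1 + 0 = 5, q_0 = 5*0 + 1 = 1.
  i=1: a_1=8, p_1 = 8*5 + 1 = 41, q_1 = 8*1 + 0 = 8.
  i=2: a_2=1, p_2 = 1*41 + 5 = 46, q_2 = 1*8 + 1 = 9.
  i=3: a_3=6, p_3 = 6*46 + 41 = 317, q_3 = 6*9 + 8 = 62.
  i=4: a_4=2, p_4 = 2*317 + 46 = 680, q_4 = 2*62 + 9 = 133.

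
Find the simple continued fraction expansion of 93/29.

Run the Euclidean algorithm on 93 and 29; the successive quotients are the partial quotients a_0, a_1, ... (each step inverts the fractional part left over by the previous one):
  93 = 3*29 + 6, so a_0 = 3.
  29 = 4*6 + 5, so a_1 = 4.
  6 = 1*5 + 1, so a_2 = 1.
  5 = 5*1 + 0, so a_3 = 5.
The remainder reaches 0 after 4 divisions, so the expansion has 4 partial quotients, read off in order.

[3; 4, 1, 5]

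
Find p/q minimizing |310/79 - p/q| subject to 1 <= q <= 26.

51/13

Expand x = 310/79 as a continued fraction with the Euclidean algorithm:
  310 = 3*79 + 73, so a_0 = 3.
  79 = 1*73 + 6, so a_1 = 1.
  73 = 12*6 + 1, so a_2 = 12.
  6 = 6*1 + 0, so a_3 = 6.
so x = [3; 1, 12, 6].
Convergents (p_i = a_i*p_{i-1} + p_{i-2}, q_i = a_i*q_{i-1} + q_{i-2} with p_{-2}=0, p_{-1}=1, q_{-2}=1, q_{-1}=0), until the denominator exceeds 26:
  i=0: a_0=3, p_0 = 3*1 + 0 = 3, q_0 = 3*0 + 1 = 1.
  i=1: a_1=1, p_1 = 1*3 + 1 = 4, q_1 = 1*1 + 0 = 1.
  i=2: a_2=12, p_2 = 12*4 + 3 = 51, q_2 = 12*1 + 1 = 13.
  i=3: a_3=6, p_3 = 6*51 + 4 = 310, q_3 = 6*13 + 1 = 79.
q_3 = 79 > 26, so the last convergent with denominator <= 26 is p_2/q_2 = 51/13.
The closest fraction with denominator <= 26 is either p_2/q_2 or the intermediate fraction (k*p_2 + p_1)/(k*q_2 + q_1) with the largest k >= 1 whose denominator stays <= 26; these approach x as k grows, and every other convergent or intermediate fraction in range is farther away.
Largest k: floor((26 - q_1)/q_2) = floor((26 - 1)/13) = 1.
That gives (1*51 + 4)/(1*13 + 1) = 55/14.
Compare the errors: |x - 51/13| = |310*13 - 51*79|/(79*13) = 1/1027, and |x - 55/14| = |310*14 - 55*79|/(79*14) = 5/1106.
Cross-multiplying, 1*1106 = 1106 < 5135 = 5*1027, so 1/1027 is smaller: the convergent 51/13 is closer to x than 55/14.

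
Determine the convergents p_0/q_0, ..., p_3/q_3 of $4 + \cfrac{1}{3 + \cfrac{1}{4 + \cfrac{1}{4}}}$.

Using the convergent recurrence p_i = a_i*p_{i-1} + p_{i-2}, q_i = a_i*q_{i-1} + q_{i-2} with p_{-2}=0, p_{-1}=1, q_{-2}=1, q_{-1}=0:
  i=0: a_0=4, p_0 = 4*1 + 0 = 4, q_0 = 4*0 + 1 = 1.
  i=1: a_1=3, p_1 = 3*4 + 1 = 13, q_1 = 3*1 + 0 = 3.
  i=2: a_2=4, p_2 = 4*13 + 4 = 56, q_2 = 4*3 + 1 = 13.
  i=3: a_3=4, p_3 = 4*56 + 13 = 237, q_3 = 4*13 + 3 = 55.

4/1, 13/3, 56/13, 237/55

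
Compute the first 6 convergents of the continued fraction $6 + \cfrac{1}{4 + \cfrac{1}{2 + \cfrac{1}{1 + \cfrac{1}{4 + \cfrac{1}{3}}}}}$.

Using the convergent recurrence p_i = a_i*p_{i-1} + p_{i-2}, q_i = a_i*q_{i-1} + q_{i-2} with p_{-2}=0, p_{-1}=1, q_{-2}=1, q_{-1}=0:
  i=0: a_0=6, p_0 = 6*1 + 0 = 6, q_0 = 6*0 + 1 = 1.
  i=1: a_1=4, p_1 = 4*6 + 1 = 25, q_1 = 4*1 + 0 = 4.
  i=2: a_2=2, p_2 = 2*25 + 6 = 56, q_2 = 2*4 + 1 = 9.
  i=3: a_3=1, p_3 = 1*56 + 25 = 81, q_3 = 1*9 + 4 = 13.
  i=4: a_4=4, p_4 = 4*81 + 56 = 380, q_4 = 4*13 + 9 = 61.
  i=5: a_5=3, p_5 = 3*380 + 81 = 1221, q_5 = 3*61 + 13 = 196.

6/1, 25/4, 56/9, 81/13, 380/61, 1221/196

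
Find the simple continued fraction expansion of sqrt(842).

[29; (58)]

Write x_i = (sqrt(842) + m_i)/d_i with (m_0, d_0) = (0, 1). a_0 = floor(sqrt(842)) = 29, since 29^2 = 841 <= 842 < 900 = 30^2.
Iterate m_{i+1} = d_i*a_i - m_i, d_{i+1} = (842 - m_{i+1}^2)/d_i, a_{i+1} = floor((a_0 + m_{i+1})/d_{i+1}):
  m_1 = 1*29 - 0 = 29, d_1 = (842 - 29^2)/1 = 1/1 = 1, a_1 = floor((29 + 29)/1) = 58.
  m_2 = 1*58 - 29 = 29, d_2 = (842 - 29^2)/1 = 1/1 = 1: (m_2, d_2) = (m_1, d_1) = (29, 1), so from here the quotient a_1 repeats; the period length is 1.
Hence the expansion of sqrt(842) is a_0 = 29 followed by the repeating block 58 (period 1).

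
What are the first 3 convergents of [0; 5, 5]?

Using the convergent recurrence p_i = a_i*p_{i-1} + p_{i-2}, q_i = a_i*q_{i-1} + q_{i-2} with p_{-2}=0, p_{-1}=1, q_{-2}=1, q_{-1}=0:
  i=0: a_0=0, p_0 = 0*1 + 0 = 0, q_0 = 0*0 + 1 = 1.
  i=1: a_1=5, p_1 = 5*0 + 1 = 1, q_1 = 5*1 + 0 = 5.
  i=2: a_2=5, p_2 = 5*1 + 0 = 5, q_2 = 5*5 + 1 = 26.

0/1, 1/5, 5/26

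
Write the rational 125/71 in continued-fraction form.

Run the Euclidean algorithm on 125 and 71; the successive quotients are the partial quotients a_0, a_1, ... (each step inverts the fractional part left over by the previous one):
  125 = 1*71 + 54, so a_0 = 1.
  71 = 1*54 + 17, so a_1 = 1.
  54 = 3*17 + 3, so a_2 = 3.
  17 = 5*3 + 2, so a_3 = 5.
  3 = 1*2 + 1, so a_4 = 1.
  2 = 2*1 + 0, so a_5 = 2.
The remainder reaches 0 after 6 divisions, so the expansion has 6 partial quotients, read off in order.

[1; 1, 3, 5, 1, 2]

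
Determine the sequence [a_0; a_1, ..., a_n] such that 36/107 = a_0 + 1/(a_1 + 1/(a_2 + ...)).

Run the Euclidean algorithm on 36 and 107; the successive quotients are the partial quotients a_0, a_1, ... (each step inverts the fractional part left over by the previous one):
  36 = 0*107 + 36, so a_0 = 0.
  107 = 2*36 + 35, so a_1 = 2.
  36 = 1*35 + 1, so a_2 = 1.
  35 = 35*1 + 0, so a_3 = 35.
The remainder reaches 0 after 4 divisions, so the expansion has 4 partial quotients, read off in order.

[0; 2, 1, 35]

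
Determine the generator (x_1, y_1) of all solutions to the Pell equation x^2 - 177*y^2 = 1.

(x, y) = (62423, 4692)

First expand sqrt(177) as a continued fraction. With x_i = (sqrt(177) + m_i)/d_i and (m_0, d_0) = (0, 1): a_0 = floor(sqrt(177)) = 13, since 13^2 = 169 <= 177 < 196 = 14^2.
Iterate m_{i+1} = d_i*a_i - m_i, d_{i+1} = (177 - m_{i+1}^2)/d_i, a_{i+1} = floor((a_0 + m_{i+1})/d_{i+1}):
  m_1 = 1*13 - 0 = 13, d_1 = (177 - 13^2)/1 = 8/1 = 8, a_1 = floor((13 + 13)/8) = 3.
  m_2 = 8*3 - 13 = 11, d_2 = (177 - 11^2)/8 = 56/8 = 7, a_2 = floor((13 + 11)/7) = 3.
  m_3 = 7*3 - 11 = 10, d_3 = (177 - 10^2)/7 = 77/7 = 11, a_3 = floor((13 + 10)/11) = 2.
  m_4 = 11*2 - 10 = 12, d_4 = (177 - 12^2)/11 = 33/11 = 3, a_4 = floor((13 + 12)/3) = 8.
  m_5 = 3*8 - 12 = 12, d_5 = (177 - 12^2)/3 = 33/3 = 11, a_5 = floor((13 + 12)/11) = 2.
  m_6 = 11*2 - 12 = 10, d_6 = (177 - 10^2)/11 = 77/11 = 7, a_6 = floor((13 + 10)/7) = 3.
  m_7 = 7*3 - 10 = 11, d_7 = (177 - 11^2)/7 = 56/7 = 8, a_7 = floor((13 + 11)/8) = 3.
  m_8 = 8*3 - 11 = 13, d_8 = (177 - 13^2)/8 = 8/8 = 1, a_8 = floor((13 + 13)/1) = 26.
  m_9 = 1*26 - 13 = 13, d_9 = (177 - 13^2)/1 = 8/1 = 8: (m_9, d_9) = (m_1, d_1) = (13, 8), so from here the quotients repeat a_1, ..., a_8; the period length is 8.
So sqrt(177) = [13; (3, 3, 2, 8, 2, 3, 3, 26)] with period length k = 8.
k is even, so the fundamental solution of x^2 - 177y^2 = 1 is (p_{k-1}, q_{k-1}) = (p_7, q_7); compute convergents through index 7.
Convergents (p_i = a_i*p_{i-1} + p_{i-2}, q_i = a_i*q_{i-1} + q_{i-2} with p_{-2}=0, p_{-1}=1, q_{-2}=1, q_{-1}=0):
  i=0: a_0=13, p_0 = 13*1 + 0 = 13, q_0 = 13*0 + 1 = 1.
  i=1: a_1=3, p_1 = 3*13 + 1 = 40, q_1 = 3*1 + 0 = 3.
  i=2: a_2=3, p_2 = 3*40 + 13 = 133, q_2 = 3*3 + 1 = 10.
  i=3: a_3=2, p_3 = 2*133 + 40 = 306, q_3 = 2*10 + 3 = 23.
  i=4: a_4=8, p_4 = 8*306 + 133 = 2581, q_4 = 8*23 + 10 = 194.
  i=5: a_5=2, p_5 = 2*2581 + 306 = 5468, q_5 = 2*194 + 23 = 411.
  i=6: a_6=3, p_6 = 3*5468 + 2581 = 18985, q_6 = 3*411 + 194 = 1427.
  i=7: a_7=3, p_7 = 3*18985 + 5468 = 62423, q_7 = 3*1427 + 411 = 4692.
Check: 62423^2 - 177*4692^2 = 3896630929 - 3896630928 = 1, so (x, y) = (62423, 4692) solves the equation, and by the theorem it is the least positive solution.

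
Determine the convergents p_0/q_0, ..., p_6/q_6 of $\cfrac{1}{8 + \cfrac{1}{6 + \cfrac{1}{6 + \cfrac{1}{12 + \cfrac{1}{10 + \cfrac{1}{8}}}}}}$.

Using the convergent recurrence p_i = a_i*p_{i-1} + p_{i-2}, q_i = a_i*q_{i-1} + q_{i-2} with p_{-2}=0, p_{-1}=1, q_{-2}=1, q_{-1}=0:
  i=0: a_0=0, p_0 = 0*1 + 0 = 0, q_0 = 0*0 + 1 = 1.
  i=1: a_1=8, p_1 = 8*0 + 1 = 1, q_1 = 8*1 + 0 = 8.
  i=2: a_2=6, p_2 = 6*1 + 0 = 6, q_2 = 6*8 + 1 = 49.
  i=3: a_3=6, p_3 = 6*6 + 1 = 37, q_3 = 6*49 + 8 = 302.
  i=4: a_4=12, p_4 = 12*37 + 6 = 450, q_4 = 12*302 + 49 = 3673.
  i=5: a_5=10, p_5 = 10*450 + 37 = 4537, q_5 = 10*3673 + 302 = 37032.
  i=6: a_6=8, p_6 = 8*4537 + 450 = 36746, q_6 = 8*37032 + 3673 = 299929.

0/1, 1/8, 6/49, 37/302, 450/3673, 4537/37032, 36746/299929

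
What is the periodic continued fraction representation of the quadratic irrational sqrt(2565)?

Write x_i = (sqrt(2565) + m_i)/d_i with (m_0, d_0) = (0, 1). a_0 = floor(sqrt(2565)) = 50, since 50^2 = 2500 <= 2565 < 2601 = 51^2.
Iterate m_{i+1} = d_i*a_i - m_i, d_{i+1} = (2565 - m_{i+1}^2)/d_i, a_{i+1} = floor((a_0 + m_{i+1})/d_{i+1}):
  m_1 = 1*50 - 0 = 50, d_1 = (2565 - 50^2)/1 = 65/1 = 65, a_1 = floor((50 + 50)/65) = 1.
  m_2 = 65*1 - 50 = 15, d_2 = (2565 - 15^2)/65 = 2340/65 = 36, a_2 = floor((50 + 15)/36) = 1.
  m_3 = 36*1 - 15 = 21, d_3 = (2565 - 21^2)/36 = 2124/36 = 59, a_3 = floor((50 + 21)/59) = 1.
  m_4 = 59*1 - 21 = 38, d_4 = (2565 - 38^2)/59 = 1121/59 = 19, a_4 = floor((50 + 38)/19) = 4.
  m_5 = 19*4 - 38 = 38, d_5 = (2565 - 38^2)/19 = 1121/19 = 59, a_5 = floor((50 + 38)/59) = 1.
  m_6 = 59*1 - 38 = 21, d_6 = (2565 - 21^2)/59 = 2124/59 = 36, a_6 = floor((50 + 21)/36) = 1.
  m_7 = 36*1 - 21 = 15, d_7 = (2565 - 15^2)/36 = 2340/36 = 65, a_7 = floor((50 + 15)/65) = 1.
  m_8 = 65*1 - 15 = 50, d_8 = (2565 - 50^2)/65 = 65/65 = 1, a_8 = floor((50 + 50)/1) = 100.
  m_9 = 1*100 - 50 = 50, d_9 = (2565 - 50^2)/1 = 65/1 = 65: (m_9, d_9) = (m_1, d_1) = (50, 65), so from here the quotients repeat a_1, ..., a_8; the period length is 8.
Hence the expansion of sqrt(2565) is a_0 = 50 followed by the repeating block 1, 1, 1, 4, 1, 1, 1, 100 (period 8).

[50; (1, 1, 1, 4, 1, 1, 1, 100)]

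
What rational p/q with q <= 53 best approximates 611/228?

Expand x = 611/228 as a continued fraction with the Euclidean algorithm:
  611 = 2*228 + 155, so a_0 = 2.
  228 = 1*155 + 73, so a_1 = 1.
  155 = 2*73 + 9, so a_2 = 2.
  73 = 8*9 + 1, so a_3 = 8.
  9 = 9*1 + 0, so a_4 = 9.
so x = [2; 1, 2, 8, 9].
Convergents (p_i = a_i*p_{i-1} + p_{i-2}, q_i = a_i*q_{i-1} + q_{i-2} with p_{-2}=0, p_{-1}=1, q_{-2}=1, q_{-1}=0), until the denominator exceeds 53:
  i=0: a_0=2, p_0 = 2*1 + 0 = 2, q_0 = 2*0 + 1 = 1.
  i=1: a_1=1, p_1 = 1*2 + 1 = 3, q_1 = 1*1 + 0 = 1.
  i=2: a_2=2, p_2 = 2*3 + 2 = 8, q_2 = 2*1 + 1 = 3.
  i=3: a_3=8, p_3 = 8*8 + 3 = 67, q_3 = 8*3 + 1 = 25.
  i=4: a_4=9, p_4 = 9*67 + 8 = 611, q_4 = 9*25 + 3 = 228.
q_4 = 228 > 53, so the last convergent with denominator <= 53 is p_3/q_3 = 67/25.
The closest fraction with denominator <= 53 is either p_3/q_3 or the intermediate fraction (k*p_3 + p_2)/(k*q_3 + q_2) with the largest k >= 1 whose denominator stays <= 53; these approach x as k grows, and every other convergent or intermediate fraction in range is farther away.
Largest k: floor((53 - q_2)/q_3) = floor((53 - 3)/25) = 2.
That gives (2*67 + 8)/(2*25 + 3) = 142/53.
Compare the errors: |x - 67/25| = |611*25 - 67*228|/(228*25) = 1/5700, and |x - 142/53| = |611*53 - 142*228|/(228*53) = 7/12084.
Cross-multiplying, 1*12084 = 12084 < 39900 = 7*5700, so 1/5700 is smaller: the convergent 67/25 is closer to x than 142/53.

67/25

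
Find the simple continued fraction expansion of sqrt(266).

[16; (3, 4, 3, 32)]

Write x_i = (sqrt(266) + m_i)/d_i with (m_0, d_0) = (0, 1). a_0 = floor(sqrt(266)) = 16, since 16^2 = 256 <= 266 < 289 = 17^2.
Iterate m_{i+1} = d_i*a_i - m_i, d_{i+1} = (266 - m_{i+1}^2)/d_i, a_{i+1} = floor((a_0 + m_{i+1})/d_{i+1}):
  m_1 = 1*16 - 0 = 16, d_1 = (266 - 16^2)/1 = 10/1 = 10, a_1 = floor((16 + 16)/10) = 3.
  m_2 = 10*3 - 16 = 14, d_2 = (266 - 14^2)/10 = 70/10 = 7, a_2 = floor((16 + 14)/7) = 4.
  m_3 = 7*4 - 14 = 14, d_3 = (266 - 14^2)/7 = 70/7 = 10, a_3 = floor((16 + 14)/10) = 3.
  m_4 = 10*3 - 14 = 16, d_4 = (266 - 16^2)/10 = 10/10 = 1, a_4 = floor((16 + 16)/1) = 32.
  m_5 = 1*32 - 16 = 16, d_5 = (266 - 16^2)/1 = 10/1 = 10: (m_5, d_5) = (m_1, d_1) = (16, 10), so from here the quotients repeat a_1, ..., a_4; the period length is 4.
Hence the expansion of sqrt(266) is a_0 = 16 followed by the repeating block 3, 4, 3, 32 (period 4).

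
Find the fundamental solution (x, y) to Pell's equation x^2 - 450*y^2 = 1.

(x, y) = (19601, 924)

First expand sqrt(450) as a continued fraction. With x_i = (sqrt(450) + m_i)/d_i and (m_0, d_0) = (0, 1): a_0 = floor(sqrt(450)) = 21, since 21^2 = 441 <= 450 < 484 = 22^2.
Iterate m_{i+1} = d_i*a_i - m_i, d_{i+1} = (450 - m_{i+1}^2)/d_i, a_{i+1} = floor((a_0 + m_{i+1})/d_{i+1}):
  m_1 = 1*21 - 0 = 21, d_1 = (450 - 21^2)/1 = 9/1 = 9, a_1 = floor((21 + 21)/9) = 4.
  m_2 = 9*4 - 21 = 15, d_2 = (450 - 15^2)/9 = 225/9 = 25, a_2 = floor((21 + 15)/25) = 1.
  m_3 = 25*1 - 15 = 10, d_3 = (450 - 10^2)/25 = 350/25 = 14, a_3 = floor((21 + 10)/14) = 2.
  m_4 = 14*2 - 10 = 18, d_4 = (450 - 18^2)/14 = 126/14 = 9, a_4 = floor((21 + 18)/9) = 4.
  m_5 = 9*4 - 18 = 18, d_5 = (450 - 18^2)/9 = 126/9 = 14, a_5 = floor((21 + 18)/14) = 2.
  m_6 = 14*2 - 18 = 10, d_6 = (450 - 10^2)/14 = 350/14 = 25, a_6 = floor((21 + 10)/25) = 1.
  m_7 = 25*1 - 10 = 15, d_7 = (450 - 15^2)/25 = 225/25 = 9, a_7 = floor((21 + 15)/9) = 4.
  m_8 = 9*4 - 15 = 21, d_8 = (450 - 21^2)/9 = 9/9 = 1, a_8 = floor((21 + 21)/1) = 42.
  m_9 = 1*42 - 21 = 21, d_9 = (450 - 21^2)/1 = 9/1 = 9: (m_9, d_9) = (m_1, d_1) = (21, 9), so from here the quotients repeat a_1, ..., a_8; the period length is 8.
So sqrt(450) = [21; (4, 1, 2, 4, 2, 1, 4, 42)] with period length k = 8.
k is even, so the fundamental solution of x^2 - 450y^2 = 1 is (p_{k-1}, q_{k-1}) = (p_7, q_7); compute convergents through index 7.
Convergents (p_i = a_i*p_{i-1} + p_{i-2}, q_i = a_i*q_{i-1} + q_{i-2} with p_{-2}=0, p_{-1}=1, q_{-2}=1, q_{-1}=0):
  i=0: a_0=21, p_0 = 21*1 + 0 = 21, q_0 = 21*0 + 1 = 1.
  i=1: a_1=4, p_1 = 4*21 + 1 = 85, q_1 = 4*1 + 0 = 4.
  i=2: a_2=1, p_2 = 1*85 + 21 = 106, q_2 = 1*4 + 1 = 5.
  i=3: a_3=2, p_3 = 2*106 + 85 = 297, q_3 = 2*5 + 4 = 14.
  i=4: a_4=4, p_4 = 4*297 + 106 = 1294, q_4 = 4*14 + 5 = 61.
  i=5: a_5=2, p_5 = 2*1294 + 297 = 2885, q_5 = 2*61 + 14 = 136.
  i=6: a_6=1, p_6 = 1*2885 + 1294 = 4179, q_6 = 1*136 + 61 = 197.
  i=7: a_7=4, p_7 = 4*4179 + 2885 = 19601, q_7 = 4*197 + 136 = 924.
Check: 19601^2 - 450*924^2 = 384199201 - 384199200 = 1, so (x, y) = (19601, 924) solves the equation, and by the theorem it is the least positive solution.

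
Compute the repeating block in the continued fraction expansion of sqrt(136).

[11; (1, 1, 1, 22)]

Write x_i = (sqrt(136) + m_i)/d_i with (m_0, d_0) = (0, 1). a_0 = floor(sqrt(136)) = 11, since 11^2 = 121 <= 136 < 144 = 12^2.
Iterate m_{i+1} = d_i*a_i - m_i, d_{i+1} = (136 - m_{i+1}^2)/d_i, a_{i+1} = floor((a_0 + m_{i+1})/d_{i+1}):
  m_1 = 1*11 - 0 = 11, d_1 = (136 - 11^2)/1 = 15/1 = 15, a_1 = floor((11 + 11)/15) = 1.
  m_2 = 15*1 - 11 = 4, d_2 = (136 - 4^2)/15 = 120/15 = 8, a_2 = floor((11 + 4)/8) = 1.
  m_3 = 8*1 - 4 = 4, d_3 = (136 - 4^2)/8 = 120/8 = 15, a_3 = floor((11 + 4)/15) = 1.
  m_4 = 15*1 - 4 = 11, d_4 = (136 - 11^2)/15 = 15/15 = 1, a_4 = floor((11 + 11)/1) = 22.
  m_5 = 1*22 - 11 = 11, d_5 = (136 - 11^2)/1 = 15/1 = 15: (m_5, d_5) = (m_1, d_1) = (11, 15), so from here the quotients repeat a_1, ..., a_4; the period length is 4.
Hence the expansion of sqrt(136) is a_0 = 11 followed by the repeating block 1, 1, 1, 22 (period 4).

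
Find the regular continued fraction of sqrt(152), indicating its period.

Write x_i = (sqrt(152) + m_i)/d_i with (m_0, d_0) = (0, 1). a_0 = floor(sqrt(152)) = 12, since 12^2 = 144 <= 152 < 169 = 13^2.
Iterate m_{i+1} = d_i*a_i - m_i, d_{i+1} = (152 - m_{i+1}^2)/d_i, a_{i+1} = floor((a_0 + m_{i+1})/d_{i+1}):
  m_1 = 1*12 - 0 = 12, d_1 = (152 - 12^2)/1 = 8/1 = 8, a_1 = floor((12 + 12)/8) = 3.
  m_2 = 8*3 - 12 = 12, d_2 = (152 - 12^2)/8 = 8/8 = 1, a_2 = floor((12 + 12)/1) = 24.
  m_3 = 1*24 - 12 = 12, d_3 = (152 - 12^2)/1 = 8/1 = 8: (m_3, d_3) = (m_1, d_1) = (12, 8), so from here the quotients repeat a_1, a_2; the period length is 2.
Hence the expansion of sqrt(152) is a_0 = 12 followed by the repeating block 3, 24 (period 2).

[12; (3, 24)]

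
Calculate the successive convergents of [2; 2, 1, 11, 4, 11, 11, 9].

2/1, 5/2, 7/3, 82/35, 335/143, 3767/1608, 41772/17831, 379715/162087

Using the convergent recurrence p_i = a_i*p_{i-1} + p_{i-2}, q_i = a_i*q_{i-1} + q_{i-2} with p_{-2}=0, p_{-1}=1, q_{-2}=1, q_{-1}=0:
  i=0: a_0=2, p_0 = 2*1 + 0 = 2, q_0 = 2*0 + 1 = 1.
  i=1: a_1=2, p_1 = 2*2 + 1 = 5, q_1 = 2*1 + 0 = 2.
  i=2: a_2=1, p_2 = 1*5 + 2 = 7, q_2 = 1*2 + 1 = 3.
  i=3: a_3=11, p_3 = 11*7 + 5 = 82, q_3 = 11*3 + 2 = 35.
  i=4: a_4=4, p_4 = 4*82 + 7 = 335, q_4 = 4*35 + 3 = 143.
  i=5: a_5=11, p_5 = 11*335 + 82 = 3767, q_5 = 11*143 + 35 = 1608.
  i=6: a_6=11, p_6 = 11*3767 + 335 = 41772, q_6 = 11*1608 + 143 = 17831.
  i=7: a_7=9, p_7 = 9*41772 + 3767 = 379715, q_7 = 9*17831 + 1608 = 162087.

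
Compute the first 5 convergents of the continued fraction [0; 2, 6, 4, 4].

0/1, 1/2, 6/13, 25/54, 106/229

Using the convergent recurrence p_i = a_i*p_{i-1} + p_{i-2}, q_i = a_i*q_{i-1} + q_{i-2} with p_{-2}=0, p_{-1}=1, q_{-2}=1, q_{-1}=0:
  i=0: a_0=0, p_0 = 0*1 + 0 = 0, q_0 = 0*0 + 1 = 1.
  i=1: a_1=2, p_1 = 2*0 + 1 = 1, q_1 = 2*1 + 0 = 2.
  i=2: a_2=6, p_2 = 6*1 + 0 = 6, q_2 = 6*2 + 1 = 13.
  i=3: a_3=4, p_3 = 4*6 + 1 = 25, q_3 = 4*13 + 2 = 54.
  i=4: a_4=4, p_4 = 4*25 + 6 = 106, q_4 = 4*54 + 13 = 229.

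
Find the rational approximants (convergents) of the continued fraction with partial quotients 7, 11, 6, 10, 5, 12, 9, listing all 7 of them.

7/1, 78/11, 475/67, 4828/681, 24615/3472, 300208/42345, 2726487/384577

Using the convergent recurrence p_i = a_i*p_{i-1} + p_{i-2}, q_i = a_i*q_{i-1} + q_{i-2} with p_{-2}=0, p_{-1}=1, q_{-2}=1, q_{-1}=0:
  i=0: a_0=7, p_0 = 7*1 + 0 = 7, q_0 = 7*0 + 1 = 1.
  i=1: a_1=11, p_1 = 11*7 + 1 = 78, q_1 = 11*1 + 0 = 11.
  i=2: a_2=6, p_2 = 6*78 + 7 = 475, q_2 = 6*11 + 1 = 67.
  i=3: a_3=10, p_3 = 10*475 + 78 = 4828, q_3 = 10*67 + 11 = 681.
  i=4: a_4=5, p_4 = 5*4828 + 475 = 24615, q_4 = 5*681 + 67 = 3472.
  i=5: a_5=12, p_5 = 12*24615 + 4828 = 300208, q_5 = 12*3472 + 681 = 42345.
  i=6: a_6=9, p_6 = 9*300208 + 24615 = 2726487, q_6 = 9*42345 + 3472 = 384577.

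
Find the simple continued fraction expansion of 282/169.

Run the Euclidean algorithm on 282 and 169; the successive quotients are the partial quotients a_0, a_1, ... (each step inverts the fractional part left over by the previous one):
  282 = 1*169 + 113, so a_0 = 1.
  169 = 1*113 + 56, so a_1 = 1.
  113 = 2*56 + 1, so a_2 = 2.
  56 = 56*1 + 0, so a_3 = 56.
The remainder reaches 0 after 4 divisions, so the expansion has 4 partial quotients, read off in order.

[1; 1, 2, 56]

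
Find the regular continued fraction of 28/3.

Run the Euclidean algorithm on 28 and 3; the successive quotients are the partial quotients a_0, a_1, ... (each step inverts the fractional part left over by the previous one):
  28 = 9*3 + 1, so a_0 = 9.
  3 = 3*1 + 0, so a_1 = 3.
The remainder reaches 0 after 2 divisions, so the expansion has 2 partial quotients, read off in order.

[9; 3]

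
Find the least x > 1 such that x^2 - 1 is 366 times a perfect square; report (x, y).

First expand sqrt(366) as a continued fraction. With x_i = (sqrt(366) + m_i)/d_i and (m_0, d_0) = (0, 1): a_0 = floor(sqrt(366)) = 19, since 19^2 = 361 <= 366 < 400 = 20^2.
Iterate m_{i+1} = d_i*a_i - m_i, d_{i+1} = (366 - m_{i+1}^2)/d_i, a_{i+1} = floor((a_0 + m_{i+1})/d_{i+1}):
  m_1 = 1*19 - 0 = 19, d_1 = (366 - 19^2)/1 = 5/1 = 5, a_1 = floor((19 + 19)/5) = 7.
  m_2 = 5*7 - 19 = 16, d_2 = (366 - 16^2)/5 = 110/5 = 22, a_2 = floor((19 + 16)/22) = 1.
  m_3 = 22*1 - 16 = 6, d_3 = (366 - 6^2)/22 = 330/22 = 15, a_3 = floor((19 + 6)/15) = 1.
  m_4 = 15*1 - 6 = 9, d_4 = (366 - 9^2)/15 = 285/15 = 19, a_4 = floor((19 + 9)/19) = 1.
  m_5 = 19*1 - 9 = 10, d_5 = (366 - 10^2)/19 = 266/19 = 14, a_5 = floor((19 + 10)/14) = 2.
  m_6 = 14*2 - 10 = 18, d_6 = (366 - 18^2)/14 = 42/14 = 3, a_6 = floor((19 + 18)/3) = 12.
  m_7 = 3*12 - 18 = 18, d_7 = (366 - 18^2)/3 = 42/3 = 14, a_7 = floor((19 + 18)/14) = 2.
  m_8 = 14*2 - 18 = 10, d_8 = (366 - 10^2)/14 = 266/14 = 19, a_8 = floor((19 + 10)/19) = 1.
  m_9 = 19*1 - 10 = 9, d_9 = (366 - 9^2)/19 = 285/19 = 15, a_9 = floor((19 + 9)/15) = 1.
  m_10 = 15*1 - 9 = 6, d_10 = (366 - 6^2)/15 = 330/15 = 22, a_10 = floor((19 + 6)/22) = 1.
  m_11 = 22*1 - 6 = 16, d_11 = (366 - 16^2)/22 = 110/22 = 5, a_11 = floor((19 + 16)/5) = 7.
  m_12 = 5*7 - 16 = 19, d_12 = (366 - 19^2)/5 = 5/5 = 1, a_12 = floor((19 + 19)/1) = 38.
  m_13 = 1*38 - 19 = 19, d_13 = (366 - 19^2)/1 = 5/1 = 5: (m_13, d_13) = (m_1, d_1) = (19, 5), so from here the quotients repeat a_1, ..., a_12; the period length is 12.
So sqrt(366) = [19; (7, 1, 1, 1, 2, 12, 2, 1, 1, 1, 7, 38)] with period length k = 12.
k is even, so the fundamental solution of x^2 - 366y^2 = 1 is (p_{k-1}, q_{k-1}) = (p_11, q_11); compute convergents through index 11.
Convergents (p_i = a_i*p_{i-1} + p_{i-2}, q_i = a_i*q_{i-1} + q_{i-2} with p_{-2}=0, p_{-1}=1, q_{-2}=1, q_{-1}=0):
  i=0: a_0=19, p_0 = 19*1 + 0 = 19, q_0 = 19*0 + 1 = 1.
  i=1: a_1=7, p_1 = 7*19 + 1 = 134, q_1 = 7*1 + 0 = 7.
  i=2: a_2=1, p_2 = 1*134 + 19 = 153, q_2 = 1*7 + 1 = 8.
  i=3: a_3=1, p_3 = 1*153 + 134 = 287, q_3 = 1*8 + 7 = 15.
  i=4: a_4=1, p_4 = 1*287 + 153 = 440, q_4 = 1*15 + 8 = 23.
  i=5: a_5=2, p_5 = 2*440 + 287 = 1167, q_5 = 2*23 + 15 = 61.
  i=6: a_6=12, p_6 = 12*1167 + 440 = 14444, q_6 = 12*61 + 23 = 755.
  i=7: a_7=2, p_7 = 2*14444 + 1167 = 30055, q_7 = 2*755 + 61 = 1571.
  i=8: a_8=1, p_8 = 1*30055 + 14444 = 44499, q_8 = 1*1571 + 755 = 2326.
  i=9: a_9=1, p_9 = 1*44499 + 30055 = 74554, q_9 = 1*2326 + 1571 = 3897.
  i=10: a_10=1, p_10 = 1*74554 + 44499 = 119053, q_10 = 1*3897 + 2326 = 6223.
  i=11: a_11=7, p_11 = 7*119053 + 74554 = 907925, q_11 = 7*6223 + 3897 = 47458.
Check: 907925^2 - 366*47458^2 = 824327805625 - 824327805624 = 1, so (x, y) = (907925, 47458) solves the equation, and by the theorem it is the least positive solution.

(x, y) = (907925, 47458)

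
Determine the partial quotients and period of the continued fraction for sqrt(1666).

[40; (1, 4, 2, 4, 1, 80)]

Write x_i = (sqrt(1666) + m_i)/d_i with (m_0, d_0) = (0, 1). a_0 = floor(sqrt(1666)) = 40, since 40^2 = 1600 <= 1666 < 1681 = 41^2.
Iterate m_{i+1} = d_i*a_i - m_i, d_{i+1} = (1666 - m_{i+1}^2)/d_i, a_{i+1} = floor((a_0 + m_{i+1})/d_{i+1}):
  m_1 = 1*40 - 0 = 40, d_1 = (1666 - 40^2)/1 = 66/1 = 66, a_1 = floor((40 + 40)/66) = 1.
  m_2 = 66*1 - 40 = 26, d_2 = (1666 - 26^2)/66 = 990/66 = 15, a_2 = floor((40 + 26)/15) = 4.
  m_3 = 15*4 - 26 = 34, d_3 = (1666 - 34^2)/15 = 510/15 = 34, a_3 = floor((40 + 34)/34) = 2.
  m_4 = 34*2 - 34 = 34, d_4 = (1666 - 34^2)/34 = 510/34 = 15, a_4 = floor((40 + 34)/15) = 4.
  m_5 = 15*4 - 34 = 26, d_5 = (1666 - 26^2)/15 = 990/15 = 66, a_5 = floor((40 + 26)/66) = 1.
  m_6 = 66*1 - 26 = 40, d_6 = (1666 - 40^2)/66 = 66/66 = 1, a_6 = floor((40 + 40)/1) = 80.
  m_7 = 1*80 - 40 = 40, d_7 = (1666 - 40^2)/1 = 66/1 = 66: (m_7, d_7) = (m_1, d_1) = (40, 66), so from here the quotients repeat a_1, ..., a_6; the period length is 6.
Hence the expansion of sqrt(1666) is a_0 = 40 followed by the repeating block 1, 4, 2, 4, 1, 80 (period 6).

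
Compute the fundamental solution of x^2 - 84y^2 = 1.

First expand sqrt(84) as a continued fraction. With x_i = (sqrt(84) + m_i)/d_i and (m_0, d_0) = (0, 1): a_0 = floor(sqrt(84)) = 9, since 9^2 = 81 <= 84 < 100 = 10^2.
Iterate m_{i+1} = d_i*a_i - m_i, d_{i+1} = (84 - m_{i+1}^2)/d_i, a_{i+1} = floor((a_0 + m_{i+1})/d_{i+1}):
  m_1 = 1*9 - 0 = 9, d_1 = (84 - 9^2)/1 = 3/1 = 3, a_1 = floor((9 + 9)/3) = 6.
  m_2 = 3*6 - 9 = 9, d_2 = (84 - 9^2)/3 = 3/3 = 1, a_2 = floor((9 + 9)/1) = 18.
  m_3 = 1*18 - 9 = 9, d_3 = (84 - 9^2)/1 = 3/1 = 3: (m_3, d_3) = (m_1, d_1) = (9, 3), so from here the quotients repeat a_1, a_2; the period length is 2.
So sqrt(84) = [9; (6, 18)] with period length k = 2.
k is even, so the fundamental solution of x^2 - 84y^2 = 1 is (p_{k-1}, q_{k-1}) = (p_1, q_1); compute convergents through index 1.
Convergents (p_i = a_i*p_{i-1} + p_{i-2}, q_i = a_i*q_{i-1} + q_{i-2} with p_{-2}=0, p_{-1}=1, q_{-2}=1, q_{-1}=0):
  i=0: a_0=9, p_0 = 9*1 + 0 = 9, q_0 = 9*0 + 1 = 1.
  i=1: a_1=6, p_1 = 6*9 + 1 = 55, q_1 = 6*1 + 0 = 6.
Check: 55^2 - 84*6^2 = 3025 - 3024 = 1, so (x, y) = (55, 6) solves the equation, and by the theorem it is the least positive solution.

(x, y) = (55, 6)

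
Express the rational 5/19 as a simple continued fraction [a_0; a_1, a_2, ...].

[0; 3, 1, 4]

Run the Euclidean algorithm on 5 and 19; the successive quotients are the partial quotients a_0, a_1, ... (each step inverts the fractional part left over by the previous one):
  5 = 0*19 + 5, so a_0 = 0.
  19 = 3*5 + 4, so a_1 = 3.
  5 = 1*4 + 1, so a_2 = 1.
  4 = 4*1 + 0, so a_3 = 4.
The remainder reaches 0 after 4 divisions, so the expansion has 4 partial quotients, read off in order.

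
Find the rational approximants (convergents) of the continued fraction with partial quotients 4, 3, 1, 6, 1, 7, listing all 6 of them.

4/1, 13/3, 17/4, 115/27, 132/31, 1039/244

Using the convergent recurrence p_i = a_i*p_{i-1} + p_{i-2}, q_i = a_i*q_{i-1} + q_{i-2} with p_{-2}=0, p_{-1}=1, q_{-2}=1, q_{-1}=0:
  i=0: a_0=4, p_0 = 4*1 + 0 = 4, q_0 = 4*0 + 1 = 1.
  i=1: a_1=3, p_1 = 3*4 + 1 = 13, q_1 = 3*1 + 0 = 3.
  i=2: a_2=1, p_2 = 1*13 + 4 = 17, q_2 = 1*3 + 1 = 4.
  i=3: a_3=6, p_3 = 6*17 + 13 = 115, q_3 = 6*4 + 3 = 27.
  i=4: a_4=1, p_4 = 1*115 + 17 = 132, q_4 = 1*27 + 4 = 31.
  i=5: a_5=7, p_5 = 7*132 + 115 = 1039, q_5 = 7*31 + 27 = 244.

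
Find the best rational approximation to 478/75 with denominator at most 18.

51/8

Expand x = 478/75 as a continued fraction with the Euclidean algorithm:
  478 = 6*75 + 28, so a_0 = 6.
  75 = 2*28 + 19, so a_1 = 2.
  28 = 1*19 + 9, so a_2 = 1.
  19 = 2*9 + 1, so a_3 = 2.
  9 = 9*1 + 0, so a_4 = 9.
so x = [6; 2, 1, 2, 9].
Convergents (p_i = a_i*p_{i-1} + p_{i-2}, q_i = a_i*q_{i-1} + q_{i-2} with p_{-2}=0, p_{-1}=1, q_{-2}=1, q_{-1}=0), until the denominator exceeds 18:
  i=0: a_0=6, p_0 = 6*1 + 0 = 6, q_0 = 6*0 + 1 = 1.
  i=1: a_1=2, p_1 = 2*6 + 1 = 13, q_1 = 2*1 + 0 = 2.
  i=2: a_2=1, p_2 = 1*13 + 6 = 19, q_2 = 1*2 + 1 = 3.
  i=3: a_3=2, p_3 = 2*19 + 13 = 51, q_3 = 2*3 + 2 = 8.
  i=4: a_4=9, p_4 = 9*51 + 19 = 478, q_4 = 9*8 + 3 = 75.
q_4 = 75 > 18, so the last convergent with denominator <= 18 is p_3/q_3 = 51/8.
The closest fraction with denominator <= 18 is either p_3/q_3 or the intermediate fraction (k*p_3 + p_2)/(k*q_3 + q_2) with the largest k >= 1 whose denominator stays <= 18; these approach x as k grows, and every other convergent or intermediate fraction in range is farther away.
Largest k: floor((18 - q_2)/q_3) = floor((18 - 3)/8) = 1.
That gives (1*51 + 19)/(1*8 + 3) = 70/11.
Compare the errors: |x - 51/8| = |478*8 - 51*75|/(75*8) = 1/600, and |x - 70/11| = |478*11 - 70*75|/(75*11) = 8/825.
Cross-multiplying, 1*825 = 825 < 4800 = 8*600, so 1/600 is smaller: the convergent 51/8 is closer to x than 70/11.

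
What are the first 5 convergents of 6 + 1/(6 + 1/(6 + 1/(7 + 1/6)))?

6/1, 37/6, 228/37, 1633/265, 10026/1627

Using the convergent recurrence p_i = a_i*p_{i-1} + p_{i-2}, q_i = a_i*q_{i-1} + q_{i-2} with p_{-2}=0, p_{-1}=1, q_{-2}=1, q_{-1}=0:
  i=0: a_0=6, p_0 = 6*1 + 0 = 6, q_0 = 6*0 + 1 = 1.
  i=1: a_1=6, p_1 = 6*6 + 1 = 37, q_1 = 6*1 + 0 = 6.
  i=2: a_2=6, p_2 = 6*37 + 6 = 228, q_2 = 6*6 + 1 = 37.
  i=3: a_3=7, p_3 = 7*228 + 37 = 1633, q_3 = 7*37 + 6 = 265.
  i=4: a_4=6, p_4 = 6*1633 + 228 = 10026, q_4 = 6*265 + 37 = 1627.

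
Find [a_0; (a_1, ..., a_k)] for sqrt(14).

Write x_i = (sqrt(14) + m_i)/d_i with (m_0, d_0) = (0, 1). a_0 = floor(sqrt(14)) = 3, since 3^2 = 9 <= 14 < 16 = 4^2.
Iterate m_{i+1} = d_i*a_i - m_i, d_{i+1} = (14 - m_{i+1}^2)/d_i, a_{i+1} = floor((a_0 + m_{i+1})/d_{i+1}):
  m_1 = 1*3 - 0 = 3, d_1 = (14 - 3^2)/1 = 5/1 = 5, a_1 = floor((3 + 3)/5) = 1.
  m_2 = 5*1 - 3 = 2, d_2 = (14 - 2^2)/5 = 10/5 = 2, a_2 = floor((3 + 2)/2) = 2.
  m_3 = 2*2 - 2 = 2, d_3 = (14 - 2^2)/2 = 10/2 = 5, a_3 = floor((3 + 2)/5) = 1.
  m_4 = 5*1 - 2 = 3, d_4 = (14 - 3^2)/5 = 5/5 = 1, a_4 = floor((3 + 3)/1) = 6.
  m_5 = 1*6 - 3 = 3, d_5 = (14 - 3^2)/1 = 5/1 = 5: (m_5, d_5) = (m_1, d_1) = (3, 5), so from here the quotients repeat a_1, ..., a_4; the period length is 4.
Hence the expansion of sqrt(14) is a_0 = 3 followed by the repeating block 1, 2, 1, 6 (period 4).

[3; (1, 2, 1, 6)]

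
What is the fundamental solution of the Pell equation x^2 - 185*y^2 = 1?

First expand sqrt(185) as a continued fraction. With x_i = (sqrt(185) + m_i)/d_i and (m_0, d_0) = (0, 1): a_0 = floor(sqrt(185)) = 13, since 13^2 = 169 <= 185 < 196 = 14^2.
Iterate m_{i+1} = d_i*a_i - m_i, d_{i+1} = (185 - m_{i+1}^2)/d_i, a_{i+1} = floor((a_0 + m_{i+1})/d_{i+1}):
  m_1 = 1*13 - 0 = 13, d_1 = (185 - 13^2)/1 = 16/1 = 16, a_1 = floor((13 + 13)/16) = 1.
  m_2 = 16*1 - 13 = 3, d_2 = (185 - 3^2)/16 = 176/16 = 11, a_2 = floor((13 + 3)/11) = 1.
  m_3 = 11*1 - 3 = 8, d_3 = (185 - 8^2)/11 = 121/11 = 11, a_3 = floor((13 + 8)/11) = 1.
  m_4 = 11*1 - 8 = 3, d_4 = (185 - 3^2)/11 = 176/11 = 16, a_4 = floor((13 + 3)/16) = 1.
  m_5 = 16*1 - 3 = 13, d_5 = (185 - 13^2)/16 = 16/16 = 1, a_5 = floor((13 + 13)/1) = 26.
  m_6 = 1*26 - 13 = 13, d_6 = (185 - 13^2)/1 = 16/1 = 16: (m_6, d_6) = (m_1, d_1) = (13, 16), so from here the quotients repeat a_1, ..., a_5; the period length is 5.
So sqrt(185) = [13; (1, 1, 1, 1, 26)] with period length k = 5.
k is odd, so (p_{k-1}, q_{k-1}) only solves x^2 - 185y^2 = -1 and the fundamental solution of x^2 - 185y^2 = 1 is (p_{2k-1}, q_{2k-1}) = (p_9, q_9); compute convergents through index 9, running through the period twice.
Convergents (p_i = a_i*p_{i-1} + p_{i-2}, q_i = a_i*q_{i-1} + q_{i-2} with p_{-2}=0, p_{-1}=1, q_{-2}=1, q_{-1}=0):
  i=0: a_0=13, p_0 = 13*1 + 0 = 13, q_0 = 13*0 + 1 = 1.
  i=1: a_1=1, p_1 = 1*13 + 1 = 14, q_1 = 1*1 + 0 = 1.
  i=2: a_2=1, p_2 = 1*14 + 13 = 27, q_2 = 1*1 + 1 = 2.
  i=3: a_3=1, p_3 = 1*27 + 14 = 41, q_3 = 1*2 + 1 = 3.
  i=4: a_4=1, p_4 = 1*41 + 27 = 68, q_4 = 1*3 + 2 = 5.
  i=5: a_5=26, p_5 = 26*68 + 41 = 1809, q_5 = 26*5 + 3 = 133.
  i=6: a_6=1, p_6 = 1*1809 + 68 = 1877, q_6 = 1*133 + 5 = 138.
  i=7: a_7=1, p_7 = 1*1877 + 1809 = 3686, q_7 = 1*138 + 133 = 271.
  i=8: a_8=1, p_8 = 1*3686 + 1877 = 5563, q_8 = 1*271 + 138 = 409.
  i=9: a_9=1, p_9 = 1*5563 + 3686 = 9249, q_9 = 1*409 + 271 = 680.
Indeed p_4^2 - 185*q_4^2 = 4624 - 4625 = -1, not +1.
Check: 9249^2 - 185*680^2 = 85544001 - 85544000 = 1, so (x, y) = (9249, 680) solves the equation, and by the theorem it is the least positive solution.

(x, y) = (9249, 680)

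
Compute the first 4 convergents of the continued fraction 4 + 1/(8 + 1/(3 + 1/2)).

Using the convergent recurrence p_i = a_i*p_{i-1} + p_{i-2}, q_i = a_i*q_{i-1} + q_{i-2} with p_{-2}=0, p_{-1}=1, q_{-2}=1, q_{-1}=0:
  i=0: a_0=4, p_0 = 4*1 + 0 = 4, q_0 = 4*0 + 1 = 1.
  i=1: a_1=8, p_1 = 8*4 + 1 = 33, q_1 = 8*1 + 0 = 8.
  i=2: a_2=3, p_2 = 3*33 + 4 = 103, q_2 = 3*8 + 1 = 25.
  i=3: a_3=2, p_3 = 2*103 + 33 = 239, q_3 = 2*25 + 8 = 58.

4/1, 33/8, 103/25, 239/58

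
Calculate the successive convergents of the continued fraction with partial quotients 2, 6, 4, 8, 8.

2/1, 13/6, 54/25, 445/206, 3614/1673

Using the convergent recurrence p_i = a_i*p_{i-1} + p_{i-2}, q_i = a_i*q_{i-1} + q_{i-2} with p_{-2}=0, p_{-1}=1, q_{-2}=1, q_{-1}=0:
  i=0: a_0=2, p_0 = 2*1 + 0 = 2, q_0 = 2*0 + 1 = 1.
  i=1: a_1=6, p_1 = 6*2 + 1 = 13, q_1 = 6*1 + 0 = 6.
  i=2: a_2=4, p_2 = 4*13 + 2 = 54, q_2 = 4*6 + 1 = 25.
  i=3: a_3=8, p_3 = 8*54 + 13 = 445, q_3 = 8*25 + 6 = 206.
  i=4: a_4=8, p_4 = 8*445 + 54 = 3614, q_4 = 8*206 + 25 = 1673.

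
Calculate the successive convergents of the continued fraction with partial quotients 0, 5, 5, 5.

0/1, 1/5, 5/26, 26/135

Using the convergent recurrence p_i = a_i*p_{i-1} + p_{i-2}, q_i = a_i*q_{i-1} + q_{i-2} with p_{-2}=0, p_{-1}=1, q_{-2}=1, q_{-1}=0:
  i=0: a_0=0, p_0 = 0*1 + 0 = 0, q_0 = 0*0 + 1 = 1.
  i=1: a_1=5, p_1 = 5*0 + 1 = 1, q_1 = 5*1 + 0 = 5.
  i=2: a_2=5, p_2 = 5*1 + 0 = 5, q_2 = 5*5 + 1 = 26.
  i=3: a_3=5, p_3 = 5*5 + 1 = 26, q_3 = 5*26 + 5 = 135.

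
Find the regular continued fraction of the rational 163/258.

[0; 1, 1, 1, 2, 1, 1, 13]

Run the Euclidean algorithm on 163 and 258; the successive quotients are the partial quotients a_0, a_1, ... (each step inverts the fractional part left over by the previous one):
  163 = 0*258 + 163, so a_0 = 0.
  258 = 1*163 + 95, so a_1 = 1.
  163 = 1*95 + 68, so a_2 = 1.
  95 = 1*68 + 27, so a_3 = 1.
  68 = 2*27 + 14, so a_4 = 2.
  27 = 1*14 + 13, so a_5 = 1.
  14 = 1*13 + 1, so a_6 = 1.
  13 = 13*1 + 0, so a_7 = 13.
The remainder reaches 0 after 8 divisions, so the expansion has 8 partial quotients, read off in order.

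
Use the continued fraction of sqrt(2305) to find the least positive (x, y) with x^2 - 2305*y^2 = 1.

First expand sqrt(2305) as a continued fraction. With x_i = (sqrt(2305) + m_i)/d_i and (m_0, d_0) = (0, 1): a_0 = floor(sqrt(2305)) = 48, since 48^2 = 2304 <= 2305 < 2401 = 49^2.
Iterate m_{i+1} = d_i*a_i - m_i, d_{i+1} = (2305 - m_{i+1}^2)/d_i, a_{i+1} = floor((a_0 + m_{i+1})/d_{i+1}):
  m_1 = 1*48 - 0 = 48, d_1 = (2305 - 48^2)/1 = 1/1 = 1, a_1 = floor((48 + 48)/1) = 96.
  m_2 = 1*96 - 48 = 48, d_2 = (2305 - 48^2)/1 = 1/1 = 1: (m_2, d_2) = (m_1, d_1) = (48, 1), so from here the quotient a_1 repeats; the period length is 1.
So sqrt(2305) = [48; (96)] with period length k = 1.
k is odd, so (p_{k-1}, q_{k-1}) only solves x^2 - 2305y^2 = -1 and the fundamental solution of x^2 - 2305y^2 = 1 is (p_{2k-1}, q_{2k-1}) = (p_1, q_1); compute convergents through index 1, running through the period twice.
Convergents (p_i = a_i*p_{i-1} + p_{i-2}, q_i = a_i*q_{i-1} + q_{i-2} with p_{-2}=0, p_{-1}=1, q_{-2}=1, q_{-1}=0):
  i=0: a_0=48, p_0 = 48*1 + 0 = 48, q_0 = 48*0 + 1 = 1.
  i=1: a_1=96, p_1 = 96*48 + 1 = 4609, q_1 = 96*1 + 0 = 96.
Indeed p_0^2 - 2305*q_0^2 = 2304 - 2305 = -1, not +1.
Check: 4609^2 - 2305*96^2 = 21242881 - 21242880 = 1, so (x, y) = (4609, 96) solves the equation, and by the theorem it is the least positive solution.

(x, y) = (4609, 96)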